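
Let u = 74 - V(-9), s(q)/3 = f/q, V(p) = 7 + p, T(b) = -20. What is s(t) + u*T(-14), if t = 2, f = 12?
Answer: -1502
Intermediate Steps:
s(q) = 36/q (s(q) = 3*(12/q) = 36/q)
u = 76 (u = 74 - (7 - 9) = 74 - 1*(-2) = 74 + 2 = 76)
s(t) + u*T(-14) = 36/2 + 76*(-20) = 36*(½) - 1520 = 18 - 1520 = -1502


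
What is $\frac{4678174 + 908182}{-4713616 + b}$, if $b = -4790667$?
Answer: $- \frac{5586356}{9504283} \approx -0.58777$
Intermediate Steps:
$\frac{4678174 + 908182}{-4713616 + b} = \frac{4678174 + 908182}{-4713616 - 4790667} = \frac{5586356}{-9504283} = 5586356 \left(- \frac{1}{9504283}\right) = - \frac{5586356}{9504283}$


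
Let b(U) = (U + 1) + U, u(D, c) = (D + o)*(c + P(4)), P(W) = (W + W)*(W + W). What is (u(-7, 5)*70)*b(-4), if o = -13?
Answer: 676200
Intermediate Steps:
P(W) = 4*W**2 (P(W) = (2*W)*(2*W) = 4*W**2)
u(D, c) = (-13 + D)*(64 + c) (u(D, c) = (D - 13)*(c + 4*4**2) = (-13 + D)*(c + 4*16) = (-13 + D)*(c + 64) = (-13 + D)*(64 + c))
b(U) = 1 + 2*U (b(U) = (1 + U) + U = 1 + 2*U)
(u(-7, 5)*70)*b(-4) = ((-832 - 13*5 + 64*(-7) - 7*5)*70)*(1 + 2*(-4)) = ((-832 - 65 - 448 - 35)*70)*(1 - 8) = -1380*70*(-7) = -96600*(-7) = 676200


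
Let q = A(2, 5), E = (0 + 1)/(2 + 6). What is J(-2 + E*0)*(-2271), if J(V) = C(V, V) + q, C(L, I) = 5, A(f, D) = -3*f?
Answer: 2271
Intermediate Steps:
E = ⅛ (E = 1/8 = 1*(⅛) = ⅛ ≈ 0.12500)
q = -6 (q = -3*2 = -6)
J(V) = -1 (J(V) = 5 - 6 = -1)
J(-2 + E*0)*(-2271) = -1*(-2271) = 2271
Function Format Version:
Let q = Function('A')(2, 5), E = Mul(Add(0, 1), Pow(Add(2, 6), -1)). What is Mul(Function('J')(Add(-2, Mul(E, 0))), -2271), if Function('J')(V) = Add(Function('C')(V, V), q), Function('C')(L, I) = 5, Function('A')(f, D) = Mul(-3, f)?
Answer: 2271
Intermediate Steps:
E = Rational(1, 8) (E = Mul(1, Pow(8, -1)) = Mul(1, Rational(1, 8)) = Rational(1, 8) ≈ 0.12500)
q = -6 (q = Mul(-3, 2) = -6)
Function('J')(V) = -1 (Function('J')(V) = Add(5, -6) = -1)
Mul(Function('J')(Add(-2, Mul(E, 0))), -2271) = Mul(-1, -2271) = 2271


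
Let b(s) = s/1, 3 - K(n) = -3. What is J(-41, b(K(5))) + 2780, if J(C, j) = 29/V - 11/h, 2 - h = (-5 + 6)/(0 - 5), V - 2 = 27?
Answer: 2776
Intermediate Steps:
V = 29 (V = 2 + 27 = 29)
K(n) = 6 (K(n) = 3 - 1*(-3) = 3 + 3 = 6)
h = 11/5 (h = 2 - (-5 + 6)/(0 - 5) = 2 - 1/(-5) = 2 - (-1)/5 = 2 - 1*(-1/5) = 2 + 1/5 = 11/5 ≈ 2.2000)
b(s) = s (b(s) = s*1 = s)
J(C, j) = -4 (J(C, j) = 29/29 - 11/11/5 = 29*(1/29) - 11*5/11 = 1 - 5 = -4)
J(-41, b(K(5))) + 2780 = -4 + 2780 = 2776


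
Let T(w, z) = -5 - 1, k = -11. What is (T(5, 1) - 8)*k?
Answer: 154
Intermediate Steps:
T(w, z) = -6
(T(5, 1) - 8)*k = (-6 - 8)*(-11) = -14*(-11) = 154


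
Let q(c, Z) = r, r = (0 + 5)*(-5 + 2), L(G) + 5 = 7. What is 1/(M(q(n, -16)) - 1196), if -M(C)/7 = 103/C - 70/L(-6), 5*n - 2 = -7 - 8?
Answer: -15/13544 ≈ -0.0011075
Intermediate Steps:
L(G) = 2 (L(G) = -5 + 7 = 2)
n = -13/5 (n = ⅖ + (-7 - 8)/5 = ⅖ + (⅕)*(-15) = ⅖ - 3 = -13/5 ≈ -2.6000)
r = -15 (r = 5*(-3) = -15)
q(c, Z) = -15
M(C) = 245 - 721/C (M(C) = -7*(103/C - 70/2) = -7*(103/C - 70*½) = -7*(103/C - 35) = -7*(-35 + 103/C) = 245 - 721/C)
1/(M(q(n, -16)) - 1196) = 1/((245 - 721/(-15)) - 1196) = 1/((245 - 721*(-1/15)) - 1196) = 1/((245 + 721/15) - 1196) = 1/(4396/15 - 1196) = 1/(-13544/15) = -15/13544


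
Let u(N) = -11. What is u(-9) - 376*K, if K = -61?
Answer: 22925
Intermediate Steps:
u(-9) - 376*K = -11 - 376*(-61) = -11 + 22936 = 22925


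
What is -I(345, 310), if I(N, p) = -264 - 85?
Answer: 349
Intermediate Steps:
I(N, p) = -349
-I(345, 310) = -1*(-349) = 349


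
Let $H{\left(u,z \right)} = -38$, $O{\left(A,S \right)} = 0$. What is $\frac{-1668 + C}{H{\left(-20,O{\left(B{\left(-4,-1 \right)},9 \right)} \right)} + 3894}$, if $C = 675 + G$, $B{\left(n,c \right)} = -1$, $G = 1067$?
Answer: $\frac{37}{1928} \approx 0.019191$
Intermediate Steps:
$C = 1742$ ($C = 675 + 1067 = 1742$)
$\frac{-1668 + C}{H{\left(-20,O{\left(B{\left(-4,-1 \right)},9 \right)} \right)} + 3894} = \frac{-1668 + 1742}{-38 + 3894} = \frac{74}{3856} = 74 \cdot \frac{1}{3856} = \frac{37}{1928}$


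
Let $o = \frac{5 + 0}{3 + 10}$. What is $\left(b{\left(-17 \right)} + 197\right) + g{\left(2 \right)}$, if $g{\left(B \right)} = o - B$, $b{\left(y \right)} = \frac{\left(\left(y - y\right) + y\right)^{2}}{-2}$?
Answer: $\frac{1323}{26} \approx 50.885$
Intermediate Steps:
$b{\left(y \right)} = - \frac{y^{2}}{2}$ ($b{\left(y \right)} = \left(0 + y\right)^{2} \left(- \frac{1}{2}\right) = y^{2} \left(- \frac{1}{2}\right) = - \frac{y^{2}}{2}$)
$o = \frac{5}{13} \approx 0.38462$
$g{\left(B \right)} = \frac{5}{13} - B$
$\left(b{\left(-17 \right)} + 197\right) + g{\left(2 \right)} = \left(- \frac{\left(-17\right)^{2}}{2} + 197\right) + \left(\frac{5}{13} - 2\right) = \left(\left(- \frac{1}{2}\right) 289 + 197\right) + \left(\frac{5}{13} - 2\right) = \left(- \frac{289}{2} + 197\right) - \frac{21}{13} = \frac{105}{2} - \frac{21}{13} = \frac{1323}{26}$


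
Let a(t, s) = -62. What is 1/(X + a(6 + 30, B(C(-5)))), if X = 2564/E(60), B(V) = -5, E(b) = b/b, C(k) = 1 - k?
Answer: 1/2502 ≈ 0.00039968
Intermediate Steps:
E(b) = 1
X = 2564 (X = 2564/1 = 2564*1 = 2564)
1/(X + a(6 + 30, B(C(-5)))) = 1/(2564 - 62) = 1/2502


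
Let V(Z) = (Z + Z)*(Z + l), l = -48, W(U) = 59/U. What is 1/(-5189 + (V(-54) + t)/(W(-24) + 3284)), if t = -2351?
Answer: -78757/408462113 ≈ -0.00019281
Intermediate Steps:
V(Z) = 2*Z*(-48 + Z) (V(Z) = (Z + Z)*(Z - 48) = (2*Z)*(-48 + Z) = 2*Z*(-48 + Z))
1/(-5189 + (V(-54) + t)/(W(-24) + 3284)) = 1/(-5189 + (2*(-54)*(-48 - 54) - 2351)/(59/(-24) + 3284)) = 1/(-5189 + (2*(-54)*(-102) - 2351)/(59*(-1/24) + 3284)) = 1/(-5189 + (11016 - 2351)/(-59/24 + 3284)) = 1/(-5189 + 8665/(78757/24)) = 1/(-5189 + 8665*(24/78757)) = 1/(-5189 + 207960/78757) = 1/(-408462113/78757) = -78757/408462113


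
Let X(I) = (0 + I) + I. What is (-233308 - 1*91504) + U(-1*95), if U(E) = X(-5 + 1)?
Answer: -324820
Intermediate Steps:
X(I) = 2*I (X(I) = I + I = 2*I)
U(E) = -8 (U(E) = 2*(-5 + 1) = 2*(-4) = -8)
(-233308 - 1*91504) + U(-1*95) = (-233308 - 1*91504) - 8 = (-233308 - 91504) - 8 = -324812 - 8 = -324820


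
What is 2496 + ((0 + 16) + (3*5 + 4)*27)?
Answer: 3025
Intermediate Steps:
2496 + ((0 + 16) + (3*5 + 4)*27) = 2496 + (16 + (15 + 4)*27) = 2496 + (16 + 19*27) = 2496 + (16 + 513) = 2496 + 529 = 3025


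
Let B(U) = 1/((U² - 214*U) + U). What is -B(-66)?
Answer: -1/18414 ≈ -5.4307e-5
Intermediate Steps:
B(U) = 1/(U² - 213*U)
-B(-66) = -1/((-66)*(-213 - 66)) = -(-1)/(66*(-279)) = -(-1)*(-1)/(66*279) = -1*1/18414 = -1/18414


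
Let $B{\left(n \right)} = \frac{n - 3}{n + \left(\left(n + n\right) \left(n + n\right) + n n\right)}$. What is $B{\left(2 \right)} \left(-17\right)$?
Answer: $\frac{17}{22} \approx 0.77273$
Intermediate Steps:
$B{\left(n \right)} = \frac{-3 + n}{n + 5 n^{2}}$ ($B{\left(n \right)} = \frac{-3 + n}{n + \left(2 n 2 n + n^{2}\right)} = \frac{-3 + n}{n + \left(4 n^{2} + n^{2}\right)} = \frac{-3 + n}{n + 5 n^{2}}$)
$B{\left(2 \right)} \left(-17\right) = \frac{-3 + 2}{2 \left(1 + 5 \cdot 2\right)} \left(-17\right) = \frac{1}{2} \frac{1}{1 + 10} \left(-1\right) \left(-17\right) = \frac{1}{2} \cdot \frac{1}{11} \left(-1\right) \left(-17\right) = \left(- \frac{1}{22}\right) \left(-17\right) = \frac{17}{22}$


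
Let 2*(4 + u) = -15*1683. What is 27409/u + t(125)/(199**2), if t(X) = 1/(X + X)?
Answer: -542711879247/250011013250 ≈ -2.1708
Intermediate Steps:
t(X) = 1/(2*X)
u = -25253/2 (u = -4 + (-15*1683)/2 = -4 + (1/2)*(-25245) = -4 - 25245/2 = -25253/2 ≈ -12627.)
27409/u + t(125)/(199**2) = 27409/(-25253/2) + ((1/2)/125)/(199**2) = 27409*(-2/25253) + ((1/2)*(1/125))/39601 = -54818/25253 + (1/250)*(1/39601) = -54818/25253 + 1/9900250 = -542711879247/250011013250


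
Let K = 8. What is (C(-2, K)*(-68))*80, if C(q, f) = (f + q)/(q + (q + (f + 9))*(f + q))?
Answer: -4080/11 ≈ -370.91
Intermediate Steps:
C(q, f) = (f + q)/(q + (f + q)*(9 + f + q)) (C(q, f) = (f + q)/(q + (q + (9 + f))*(f + q)) = (f + q)/(q + (9 + f + q)*(f + q)) = (f + q)/(q + (f + q)*(9 + f + q)))
(C(-2, K)*(-68))*80 = (((8 - 2)/(8² + (-2)² + 9*8 + 10*(-2) + 2*8*(-2)))*(-68))*80 = ((6/(64 + 4 + 72 - 20 - 32))*(-68))*80 = ((6/88)*(-68))*80 = (((1/88)*6)*(-68))*80 = ((3/44)*(-68))*80 = -51/11*80 = -4080/11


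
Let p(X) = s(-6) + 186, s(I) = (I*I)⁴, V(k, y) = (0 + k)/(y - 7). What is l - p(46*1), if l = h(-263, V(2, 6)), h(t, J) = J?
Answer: -1679804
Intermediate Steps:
V(k, y) = k/(-7 + y)
s(I) = I⁸ (s(I) = (I²)⁴ = I⁸)
p(X) = 1679802 (p(X) = (-6)⁸ + 186 = 1679616 + 186 = 1679802)
l = -2 (l = 2/(-7 + 6) = 2/(-1) = 2*(-1) = -2)
l - p(46*1) = -2 - 1*1679802 = -2 - 1679802 = -1679804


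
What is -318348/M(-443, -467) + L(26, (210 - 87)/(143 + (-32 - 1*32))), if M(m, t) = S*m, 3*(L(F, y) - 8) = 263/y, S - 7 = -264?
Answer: 2584099967/42011019 ≈ 61.510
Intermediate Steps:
S = -257 (S = 7 - 264 = -257)
L(F, y) = 8 + 263/(3*y) (L(F, y) = 8 + (263/y)/3 = 8 + 263/(3*y))
M(m, t) = -257*m
-318348/M(-443, -467) + L(26, (210 - 87)/(143 + (-32 - 1*32))) = -318348/((-257*(-443))) + (8 + 263/(3*(((210 - 87)/(143 + (-32 - 1*32)))))) = -318348/113851 + (8 + 263/(3*((123/(143 + (-32 - 32)))))) = -318348*1/113851 + (8 + 263/(3*((123/(143 - 64))))) = -318348/113851 + (8 + 263/(3*((123/79)))) = -318348/113851 + (8 + 263/(3*((123*(1/79))))) = -318348/113851 + (8 + 263/(3*(123/79))) = -318348/113851 + (8 + (263/3)*(79/123)) = -318348/113851 + (8 + 20777/369) = -318348/113851 + 23729/369 = 2584099967/42011019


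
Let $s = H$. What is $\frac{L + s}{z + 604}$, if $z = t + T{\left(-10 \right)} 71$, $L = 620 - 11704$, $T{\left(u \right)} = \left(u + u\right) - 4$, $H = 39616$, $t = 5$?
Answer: $- \frac{28532}{1095} \approx -26.057$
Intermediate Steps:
$T{\left(u \right)} = -4 + 2 u$ ($T{\left(u \right)} = 2 u - 4 = -4 + 2 u$)
$s = 39616$
$L = -11084$
$z = -1699$ ($z = 5 + \left(-4 + 2 \left(-10\right)\right) 71 = 5 + \left(-4 - 20\right) 71 = 5 - 1704 = -1699$)
$\frac{L + s}{z + 604} = \frac{-11084 + 39616}{-1699 + 604} = \frac{28532}{-1095} = 28532 \left(- \frac{1}{1095}\right) = - \frac{28532}{1095}$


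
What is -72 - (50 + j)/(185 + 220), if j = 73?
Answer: -9761/135 ≈ -72.304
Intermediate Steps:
-72 - (50 + j)/(185 + 220) = -72 - (50 + 73)/(185 + 220) = -72 - 123/405 = -72 - 1*41/135 = -72 - 41/135 = -9761/135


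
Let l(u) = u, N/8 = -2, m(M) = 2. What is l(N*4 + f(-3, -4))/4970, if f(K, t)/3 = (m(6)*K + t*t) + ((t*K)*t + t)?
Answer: -19/497 ≈ -0.038229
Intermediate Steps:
f(K, t) = 3*t + 3*t**2 + 6*K + 3*K*t**2 (f(K, t) = 3*((2*K + t*t) + ((t*K)*t + t)) = 3*((2*K + t**2) + ((K*t)*t + t)) = 3*((t**2 + 2*K) + (K*t**2 + t)) = 3*((t**2 + 2*K) + (t + K*t**2)) = 3*(t + t**2 + 2*K + K*t**2) = 3*t + 3*t**2 + 6*K + 3*K*t**2)
N = -16 (N = 8*(-2) = -16)
l(N*4 + f(-3, -4))/4970 = (-16*4 + (3*(-4) + 3*(-4)**2 + 6*(-3) + 3*(-3)*(-4)**2))/4970 = (-64 + (-12 + 3*16 - 18 + 3*(-3)*16))*(1/4970) = (-64 + (-12 + 48 - 18 - 144))*(1/4970) = (-64 - 126)*(1/4970) = -190*1/4970 = -19/497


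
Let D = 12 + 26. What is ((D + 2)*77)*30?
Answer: 92400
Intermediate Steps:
D = 38
((D + 2)*77)*30 = ((38 + 2)*77)*30 = (40*77)*30 = 3080*30 = 92400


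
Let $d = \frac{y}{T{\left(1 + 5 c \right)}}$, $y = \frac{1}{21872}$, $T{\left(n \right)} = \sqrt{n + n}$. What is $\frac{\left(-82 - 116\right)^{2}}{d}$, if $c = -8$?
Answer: $857469888 i \sqrt{78} \approx 7.573 \cdot 10^{9} i$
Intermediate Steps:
$T{\left(n \right)} = \sqrt{2} \sqrt{n}$ ($T{\left(n \right)} = \sqrt{2 n} = \sqrt{2} \sqrt{n}$)
$y = \frac{1}{21872} \approx 4.5721 \cdot 10^{-5}$
$d = - \frac{i \sqrt{78}}{1706016}$ ($d = \frac{1}{21872 \sqrt{2} \sqrt{1 + 5 \left(-8\right)}} = \frac{1}{21872 \sqrt{2} \sqrt{1 - 40}} = \frac{1}{21872 \sqrt{2} \sqrt{-39}} = \frac{1}{21872 \sqrt{2} i \sqrt{39}} = \frac{1}{21872 i \sqrt{78}} = \frac{\left(- \frac{1}{78}\right) i \sqrt{78}}{21872} = - \frac{i \sqrt{78}}{1706016} \approx - 5.1768 \cdot 10^{-6} i$)
$\frac{\left(-82 - 116\right)^{2}}{d} = \frac{\left(-82 - 116\right)^{2}}{\left(- \frac{1}{1706016}\right) i \sqrt{78}} = \left(-198\right)^{2} \cdot 21872 i \sqrt{78} = 39204 \cdot 21872 i \sqrt{78} = 857469888 i \sqrt{78}$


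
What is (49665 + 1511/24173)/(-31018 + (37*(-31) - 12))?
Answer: -1200553556/777814621 ≈ -1.5435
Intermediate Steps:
(49665 + 1511/24173)/(-31018 + (37*(-31) - 12)) = (49665 + 1511*(1/24173))/(-31018 + (-1147 - 12)) = (49665 + 1511/24173)/(-31018 - 1159) = (1200553556/24173)/(-32177) = (1200553556/24173)*(-1/32177) = -1200553556/777814621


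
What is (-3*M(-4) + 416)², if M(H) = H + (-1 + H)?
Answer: 196249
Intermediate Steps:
M(H) = -1 + 2*H
(-3*M(-4) + 416)² = (-3*(-1 + 2*(-4)) + 416)² = (-3*(-1 - 8) + 416)² = (-3*(-9) + 416)² = (27 + 416)² = 443² = 196249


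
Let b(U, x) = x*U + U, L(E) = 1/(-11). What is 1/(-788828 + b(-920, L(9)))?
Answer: -11/8686308 ≈ -1.2664e-6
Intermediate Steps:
L(E) = -1/11
b(U, x) = U + U*x (b(U, x) = U*x + U = U + U*x)
1/(-788828 + b(-920, L(9))) = 1/(-788828 - 920*(1 - 1/11)) = 1/(-788828 - 920*10/11) = 1/(-788828 - 9200/11) = 1/(-8686308/11) = -11/8686308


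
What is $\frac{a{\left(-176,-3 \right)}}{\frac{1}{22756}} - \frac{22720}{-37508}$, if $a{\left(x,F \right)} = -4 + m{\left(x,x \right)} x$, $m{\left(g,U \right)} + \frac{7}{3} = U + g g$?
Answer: $- \frac{3469859567057120}{28131} \approx -1.2335 \cdot 10^{11}$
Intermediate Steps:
$m{\left(g,U \right)} = - \frac{7}{3} + U + g^{2}$ ($m{\left(g,U \right)} = - \frac{7}{3} + \left(U + g g\right) = - \frac{7}{3} + \left(U + g^{2}\right) = - \frac{7}{3} + U + g^{2}$)
$a{\left(x,F \right)} = -4 + x \left(- \frac{7}{3} + x + x^{2}\right)$ ($a{\left(x,F \right)} = -4 + \left(- \frac{7}{3} + x + x^{2}\right) x = -4 + x \left(- \frac{7}{3} + x + x^{2}\right)$)
$\frac{a{\left(-176,-3 \right)}}{\frac{1}{22756}} - \frac{22720}{-37508} = \frac{-4 + \left(-176\right)^{2} + \left(-176\right)^{3} - - \frac{1232}{3}}{\frac{1}{22756}} - \frac{22720}{-37508} = \left(-4 + 30976 - 5451776 + \frac{1232}{3}\right) \frac{1}{\frac{1}{22756}} - - \frac{5680}{9377} = \left(- \frac{16261180}{3}\right) 22756 + \frac{5680}{9377} = - \frac{370039412080}{3} + \frac{5680}{9377} = - \frac{3469859567057120}{28131}$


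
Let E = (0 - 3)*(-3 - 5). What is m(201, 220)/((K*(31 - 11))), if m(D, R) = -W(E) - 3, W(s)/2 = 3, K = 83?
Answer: -9/1660 ≈ -0.0054217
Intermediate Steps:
E = 24 (E = -3*(-8) = 24)
W(s) = 6 (W(s) = 2*3 = 6)
m(D, R) = -9 (m(D, R) = -1*6 - 3 = -6 - 3 = -9)
m(201, 220)/((K*(31 - 11))) = -9*1/(83*(31 - 11)) = -9/(83*20) = -9/1660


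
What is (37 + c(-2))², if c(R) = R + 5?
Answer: 1600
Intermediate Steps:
c(R) = 5 + R
(37 + c(-2))² = (37 + (5 - 2))² = (37 + 3)² = 40² = 1600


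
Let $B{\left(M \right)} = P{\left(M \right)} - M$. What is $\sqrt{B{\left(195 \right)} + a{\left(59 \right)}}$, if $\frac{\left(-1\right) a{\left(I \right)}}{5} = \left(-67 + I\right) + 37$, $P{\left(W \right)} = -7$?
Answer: $i \sqrt{347} \approx 18.628 i$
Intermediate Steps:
$B{\left(M \right)} = -7 - M$
$a{\left(I \right)} = 150 - 5 I$ ($a{\left(I \right)} = - 5 \left(\left(-67 + I\right) + 37\right) = - 5 \left(-30 + I\right) = 150 - 5 I$)
$\sqrt{B{\left(195 \right)} + a{\left(59 \right)}} = \sqrt{\left(-7 - 195\right) + \left(150 - 295\right)} = \sqrt{-202 - 145} = \sqrt{-347} = i \sqrt{347}$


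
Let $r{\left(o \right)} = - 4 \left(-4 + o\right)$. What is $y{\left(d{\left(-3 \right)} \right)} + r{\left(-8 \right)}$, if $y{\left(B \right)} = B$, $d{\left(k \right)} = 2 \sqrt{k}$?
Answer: $48 + 2 i \sqrt{3} \approx 48.0 + 3.4641 i$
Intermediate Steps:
$r{\left(o \right)} = 16 - 4 o$
$y{\left(d{\left(-3 \right)} \right)} + r{\left(-8 \right)} = 2 \sqrt{-3} + \left(16 - -32\right) = 2 i \sqrt{3} + \left(16 + 32\right) = 2 i \sqrt{3} + 48 = 48 + 2 i \sqrt{3}$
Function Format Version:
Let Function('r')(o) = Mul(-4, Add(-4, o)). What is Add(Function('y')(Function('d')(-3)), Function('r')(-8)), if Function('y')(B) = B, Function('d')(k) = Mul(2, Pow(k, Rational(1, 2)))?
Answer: Add(48, Mul(2, I, Pow(3, Rational(1, 2)))) ≈ Add(48.000, Mul(3.4641, I))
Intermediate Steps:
Function('r')(o) = Add(16, Mul(-4, o))
Add(Function('y')(Function('d')(-3)), Function('r')(-8)) = Add(Mul(2, Pow(-3, Rational(1, 2))), Add(16, Mul(-4, -8))) = Add(Mul(2, Mul(I, Pow(3, Rational(1, 2)))), Add(16, 32)) = Add(Mul(2, I, Pow(3, Rational(1, 2))), 48) = Add(48, Mul(2, I, Pow(3, Rational(1, 2))))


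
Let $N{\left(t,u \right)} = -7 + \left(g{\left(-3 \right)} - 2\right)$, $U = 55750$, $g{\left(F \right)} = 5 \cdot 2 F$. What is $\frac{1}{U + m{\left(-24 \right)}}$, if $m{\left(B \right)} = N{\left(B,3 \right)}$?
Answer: $\frac{1}{55711} \approx 1.795 \cdot 10^{-5}$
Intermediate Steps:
$g{\left(F \right)} = 10 F$
$N{\left(t,u \right)} = -39$ ($N{\left(t,u \right)} = -7 + \left(10 \left(-3\right) - 2\right) = -7 - 32 = -39$)
$m{\left(B \right)} = -39$
$\frac{1}{U + m{\left(-24 \right)}} = \frac{1}{55750 - 39} = \frac{1}{55711}$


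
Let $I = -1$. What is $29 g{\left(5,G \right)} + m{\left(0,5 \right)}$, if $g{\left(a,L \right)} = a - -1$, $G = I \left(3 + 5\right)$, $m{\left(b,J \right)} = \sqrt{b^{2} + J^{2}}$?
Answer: $179$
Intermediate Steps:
$m{\left(b,J \right)} = \sqrt{J^{2} + b^{2}}$
$G = -8$ ($G = - (3 + 5) = \left(-1\right) 8 = -8$)
$g{\left(a,L \right)} = 1 + a$ ($g{\left(a,L \right)} = a + 1 = 1 + a$)
$29 g{\left(5,G \right)} + m{\left(0,5 \right)} = 29 \left(1 + 5\right) + \sqrt{5^{2} + 0^{2}} = 29 \cdot 6 + \sqrt{25 + 0} = 174 + \sqrt{25} = 174 + 5 = 179$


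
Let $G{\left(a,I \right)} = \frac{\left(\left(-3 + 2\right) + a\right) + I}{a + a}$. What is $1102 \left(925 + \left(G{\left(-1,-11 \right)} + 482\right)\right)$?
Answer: $1557677$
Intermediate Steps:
$G{\left(a,I \right)} = \frac{-1 + I + a}{2 a}$ ($G{\left(a,I \right)} = \frac{\left(-1 + a\right) + I}{2 a} = \left(-1 + I + a\right) \frac{1}{2 a} = \frac{-1 + I + a}{2 a}$)
$1102 \left(925 + \left(G{\left(-1,-11 \right)} + 482\right)\right) = 1102 \left(925 + \left(\frac{-1 - 11 - 1}{2 \left(-1\right)} + 482\right)\right) = 1102 \left(925 + \left(\frac{1}{2} \left(-1\right) \left(-13\right) + 482\right)\right) = 1102 \left(925 + \left(\frac{13}{2} + 482\right)\right) = 1102 \left(925 + \frac{977}{2}\right) = 1102 \cdot \frac{2827}{2} = 1557677$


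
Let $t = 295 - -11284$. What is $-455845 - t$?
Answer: $-467424$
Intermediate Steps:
$t = 11579$ ($t = 295 + 11284 = 11579$)
$-455845 - t = -455845 - 11579 = -467424$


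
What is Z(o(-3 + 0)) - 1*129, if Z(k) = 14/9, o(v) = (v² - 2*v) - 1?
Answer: -1147/9 ≈ -127.44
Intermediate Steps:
o(v) = -1 + v² - 2*v
Z(k) = 14/9 (Z(k) = 14*(⅑) = 14/9)
Z(o(-3 + 0)) - 1*129 = 14/9 - 1*129 = 14/9 - 129 = -1147/9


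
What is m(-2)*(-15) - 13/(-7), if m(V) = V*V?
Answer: -407/7 ≈ -58.143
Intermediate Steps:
m(V) = V²
m(-2)*(-15) - 13/(-7) = (-2)²*(-15) - 13/(-7) = 4*(-15) - 13*(-⅐) = -60 + 13/7 = -407/7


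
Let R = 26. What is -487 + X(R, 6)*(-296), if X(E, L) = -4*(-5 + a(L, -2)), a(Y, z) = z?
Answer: -8775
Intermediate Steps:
X(E, L) = 28 (X(E, L) = -4*(-5 - 2) = -4*(-7) = 28)
-487 + X(R, 6)*(-296) = -487 + 28*(-296) = -487 - 8288 = -8775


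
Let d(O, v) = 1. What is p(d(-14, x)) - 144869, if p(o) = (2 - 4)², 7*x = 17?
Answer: -144865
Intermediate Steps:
x = 17/7 (x = (⅐)*17 = 17/7 ≈ 2.4286)
p(o) = 4 (p(o) = (-2)² = 4)
p(d(-14, x)) - 144869 = 4 - 144869 = -144865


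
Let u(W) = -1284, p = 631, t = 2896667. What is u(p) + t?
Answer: 2895383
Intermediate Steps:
u(p) + t = -1284 + 2896667 = 2895383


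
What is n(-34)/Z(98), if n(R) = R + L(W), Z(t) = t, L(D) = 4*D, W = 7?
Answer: -3/49 ≈ -0.061224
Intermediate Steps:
n(R) = 28 + R (n(R) = R + 4*7 = R + 28 = 28 + R)
n(-34)/Z(98) = (28 - 34)/98 = -6*1/98 = -3/49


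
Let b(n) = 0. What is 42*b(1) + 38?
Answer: 38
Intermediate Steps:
42*b(1) + 38 = 42*0 + 38 = 0 + 38 = 38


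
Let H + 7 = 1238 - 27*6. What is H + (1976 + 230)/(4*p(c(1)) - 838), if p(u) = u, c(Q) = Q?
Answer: 444670/417 ≈ 1066.4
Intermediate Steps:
H = 1069 (H = -7 + (1238 - 27*6) = -7 + (1238 - 1*162) = -7 + (1238 - 162) = -7 + 1076 = 1069)
H + (1976 + 230)/(4*p(c(1)) - 838) = 1069 + (1976 + 230)/(4*1 - 838) = 1069 + 2206/(4 - 838) = 1069 + 2206/(-834) = 1069 + 2206*(-1/834) = 1069 - 1103/417 = 444670/417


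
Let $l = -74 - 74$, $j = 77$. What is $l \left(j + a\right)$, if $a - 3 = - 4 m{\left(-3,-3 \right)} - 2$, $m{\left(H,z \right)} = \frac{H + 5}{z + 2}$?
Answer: $-12728$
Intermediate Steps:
$m{\left(H,z \right)} = \frac{5 + H}{2 + z}$
$l = -148$ ($l = -74 - 74 = -148$)
$a = 9$ ($a = 3 - \left(2 + 4 \frac{5 - 3}{2 - 3}\right) = 3 - \left(2 + 4 \frac{1}{-1} \cdot 2\right) = 3 - \left(2 + 4 \left(\left(-1\right) 2\right)\right) = 3 - -6 = 3 + \left(8 - 2\right) = 3 + 6 = 9$)
$l \left(j + a\right) = - 148 \left(77 + 9\right) = \left(-148\right) 86 = -12728$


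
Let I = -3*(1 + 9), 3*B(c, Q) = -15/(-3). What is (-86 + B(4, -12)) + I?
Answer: -343/3 ≈ -114.33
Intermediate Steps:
B(c, Q) = 5/3 (B(c, Q) = (-15/(-3))/3 = (-15*(-⅓))/3 = (⅓)*5 = 5/3)
I = -30 (I = -3*10 = -30)
(-86 + B(4, -12)) + I = (-86 + 5/3) - 30 = -253/3 - 30 = -343/3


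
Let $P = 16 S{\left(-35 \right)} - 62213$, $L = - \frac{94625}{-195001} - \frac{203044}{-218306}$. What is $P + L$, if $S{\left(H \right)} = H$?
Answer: $- \frac{1336089673822122}{21284944153} \approx -62772.0$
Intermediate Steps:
$L = \frac{30125494147}{21284944153}$ ($L = \left(-94625\right) \left(- \frac{1}{195001}\right) - - \frac{101522}{109153} = \frac{94625}{195001} + \frac{101522}{109153} = \frac{30125494147}{21284944153} \approx 1.4153$)
$P = -62773$ ($P = 16 \left(-35\right) - 62213 = -560 - 62213 = -62773$)
$P + L = -62773 + \frac{30125494147}{21284944153} = - \frac{1336089673822122}{21284944153}$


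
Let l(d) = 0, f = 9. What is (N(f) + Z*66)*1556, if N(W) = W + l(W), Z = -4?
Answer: -396780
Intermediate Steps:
N(W) = W (N(W) = W + 0 = W)
(N(f) + Z*66)*1556 = (9 - 4*66)*1556 = (9 - 264)*1556 = -255*1556 = -396780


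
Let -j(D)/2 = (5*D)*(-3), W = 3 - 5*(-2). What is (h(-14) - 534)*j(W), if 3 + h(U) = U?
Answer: -214890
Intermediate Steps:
h(U) = -3 + U
W = 13 (W = 3 + 10 = 13)
j(D) = 30*D (j(D) = -2*5*D*(-3) = -(-30)*D = 30*D)
(h(-14) - 534)*j(W) = ((-3 - 14) - 534)*(30*13) = (-17 - 534)*390 = -551*390 = -214890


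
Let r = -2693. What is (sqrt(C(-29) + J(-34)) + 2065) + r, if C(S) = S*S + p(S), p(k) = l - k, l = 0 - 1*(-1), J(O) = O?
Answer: -628 + 3*sqrt(93) ≈ -599.07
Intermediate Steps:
l = 1 (l = 0 + 1 = 1)
p(k) = 1 - k
C(S) = 1 + S**2 - S (C(S) = S*S + (1 - S) = S**2 + (1 - S) = 1 + S**2 - S)
(sqrt(C(-29) + J(-34)) + 2065) + r = (sqrt((1 + (-29)**2 - 1*(-29)) - 34) + 2065) - 2693 = (sqrt((1 + 841 + 29) - 34) + 2065) - 2693 = (sqrt(871 - 34) + 2065) - 2693 = (sqrt(837) + 2065) - 2693 = (3*sqrt(93) + 2065) - 2693 = (2065 + 3*sqrt(93)) - 2693 = -628 + 3*sqrt(93)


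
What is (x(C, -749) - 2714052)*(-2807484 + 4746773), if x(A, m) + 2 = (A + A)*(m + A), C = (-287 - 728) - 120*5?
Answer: 9544532735474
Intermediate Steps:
C = -1615 (C = -1015 - 600 = -1615)
x(A, m) = -2 + 2*A*(A + m) (x(A, m) = -2 + (A + A)*(m + A) = -2 + (2*A)*(A + m) = -2 + 2*A*(A + m))
(x(C, -749) - 2714052)*(-2807484 + 4746773) = ((-2 + 2*(-1615)**2 + 2*(-1615)*(-749)) - 2714052)*(-2807484 + 4746773) = ((-2 + 2*2608225 + 2419270) - 2714052)*1939289 = ((-2 + 5216450 + 2419270) - 2714052)*1939289 = (7635718 - 2714052)*1939289 = 4921666*1939289 = 9544532735474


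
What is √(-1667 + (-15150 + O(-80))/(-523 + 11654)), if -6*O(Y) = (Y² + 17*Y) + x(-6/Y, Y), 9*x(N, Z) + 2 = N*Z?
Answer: I*√16744148638665/100179 ≈ 40.846*I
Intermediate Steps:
x(N, Z) = -2/9 + N*Z/9 (x(N, Z) = -2/9 + (N*Z)/9 = -2/9 + N*Z/9)
O(Y) = 4/27 - 17*Y/6 - Y²/6 (O(Y) = -((Y² + 17*Y) + (-2/9 + (-6/Y)*Y/9))/6 = -((Y² + 17*Y) + (-2/9 - ⅔))/6 = -((Y² + 17*Y) - 8/9)/6 = -(-8/9 + Y² + 17*Y)/6 = 4/27 - 17*Y/6 - Y²/6)
√(-1667 + (-15150 + O(-80))/(-523 + 11654)) = √(-1667 + (-15150 + (4/27 - 17/6*(-80) - ⅙*(-80)²))/(-523 + 11654)) = √(-1667 + (-15150 + (4/27 + 680/3 - ⅙*6400))/11131) = √(-1667 + (-15150 + (4/27 + 680/3 - 3200/3))*(1/11131)) = √(-1667 + (-15150 - 22676/27)*(1/11131)) = √(-1667 - 431726/27*1/11131) = √(-1667 - 431726/300537) = √(-501426905/300537) = I*√16744148638665/100179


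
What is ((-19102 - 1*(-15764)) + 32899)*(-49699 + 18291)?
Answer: -928451888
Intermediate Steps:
((-19102 - 1*(-15764)) + 32899)*(-49699 + 18291) = ((-19102 + 15764) + 32899)*(-31408) = (-3338 + 32899)*(-31408) = 29561*(-31408) = -928451888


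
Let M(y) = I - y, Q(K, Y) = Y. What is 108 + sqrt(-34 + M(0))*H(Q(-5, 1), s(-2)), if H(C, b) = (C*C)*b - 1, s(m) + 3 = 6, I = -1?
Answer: 108 + 2*I*sqrt(35) ≈ 108.0 + 11.832*I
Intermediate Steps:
s(m) = 3 (s(m) = -3 + 6 = 3)
M(y) = -1 - y
H(C, b) = -1 + b*C**2 (H(C, b) = C**2*b - 1 = b*C**2 - 1 = -1 + b*C**2)
108 + sqrt(-34 + M(0))*H(Q(-5, 1), s(-2)) = 108 + sqrt(-34 + (-1 - 1*0))*(-1 + 3*1**2) = 108 + sqrt(-34 + (-1 + 0))*(-1 + 3*1) = 108 + sqrt(-34 - 1)*(-1 + 3) = 108 + sqrt(-35)*2 = 108 + (I*sqrt(35))*2 = 108 + 2*I*sqrt(35)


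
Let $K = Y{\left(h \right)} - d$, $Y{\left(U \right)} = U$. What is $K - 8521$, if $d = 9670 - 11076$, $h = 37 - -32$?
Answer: $-7046$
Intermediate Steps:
$h = 69$ ($h = 37 + 32 = 69$)
$d = -1406$ ($d = 9670 - 11076 = -1406$)
$K = 1475$ ($K = 69 - -1406 = 69 + 1406 = 1475$)
$K - 8521 = 1475 - 8521 = -7046$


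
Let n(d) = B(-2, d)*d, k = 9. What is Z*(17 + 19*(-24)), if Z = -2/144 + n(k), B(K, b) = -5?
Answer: 1422799/72 ≈ 19761.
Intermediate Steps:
n(d) = -5*d
Z = -3241/72 (Z = -2/144 - 5*9 = -2*1/144 - 45 = -1/72 - 45 = -3241/72 ≈ -45.014)
Z*(17 + 19*(-24)) = -3241*(17 + 19*(-24))/72 = -3241*(17 - 456)/72 = -3241/72*(-439) = 1422799/72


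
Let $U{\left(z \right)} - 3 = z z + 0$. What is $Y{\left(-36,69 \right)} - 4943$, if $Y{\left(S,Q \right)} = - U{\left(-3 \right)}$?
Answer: $-4955$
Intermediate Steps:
$U{\left(z \right)} = 3 + z^{2}$ ($U{\left(z \right)} = 3 + \left(z z + 0\right) = 3 + \left(z^{2} + 0\right) = 3 + z^{2}$)
$Y{\left(S,Q \right)} = -12$ ($Y{\left(S,Q \right)} = - (3 + \left(-3\right)^{2}) = - (3 + 9) = \left(-1\right) 12 = -12$)
$Y{\left(-36,69 \right)} - 4943 = -12 - 4943 = -4955$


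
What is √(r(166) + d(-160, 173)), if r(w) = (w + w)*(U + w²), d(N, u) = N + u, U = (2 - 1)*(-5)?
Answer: √9146945 ≈ 3024.4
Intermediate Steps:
U = -5 (U = 1*(-5) = -5)
r(w) = 2*w*(-5 + w²) (r(w) = (w + w)*(-5 + w²) = (2*w)*(-5 + w²) = 2*w*(-5 + w²))
√(r(166) + d(-160, 173)) = √(2*166*(-5 + 166²) + (-160 + 173)) = √(2*166*(-5 + 27556) + 13) = √(2*166*27551 + 13) = √(9146932 + 13) = √9146945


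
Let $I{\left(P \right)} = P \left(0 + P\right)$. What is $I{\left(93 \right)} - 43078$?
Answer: $-34429$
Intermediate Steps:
$I{\left(P \right)} = P^{2}$ ($I{\left(P \right)} = P P = P^{2}$)
$I{\left(93 \right)} - 43078 = 93^{2} - 43078 = 8649 - 43078 = -34429$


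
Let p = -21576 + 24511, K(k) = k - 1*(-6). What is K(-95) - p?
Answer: -3024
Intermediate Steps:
K(k) = 6 + k (K(k) = k + 6 = 6 + k)
p = 2935
K(-95) - p = (6 - 95) - 1*2935 = -89 - 2935 = -3024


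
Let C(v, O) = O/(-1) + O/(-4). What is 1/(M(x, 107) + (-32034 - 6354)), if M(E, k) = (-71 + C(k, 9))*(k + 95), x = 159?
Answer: -2/110005 ≈ -1.8181e-5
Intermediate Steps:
C(v, O) = -5*O/4 (C(v, O) = O*(-1) + O*(-¼) = -O - O/4 = -5*O/4)
M(E, k) = -31255/4 - 329*k/4 (M(E, k) = (-71 - 5/4*9)*(k + 95) = (-71 - 45/4)*(95 + k) = -329*(95 + k)/4 = -31255/4 - 329*k/4)
1/(M(x, 107) + (-32034 - 6354)) = 1/((-31255/4 - 329/4*107) + (-32034 - 6354)) = 1/((-31255/4 - 35203/4) - 38388) = 1/(-33229/2 - 38388) = 1/(-110005/2) = -2/110005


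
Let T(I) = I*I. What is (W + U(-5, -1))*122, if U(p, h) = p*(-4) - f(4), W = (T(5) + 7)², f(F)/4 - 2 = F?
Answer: 124440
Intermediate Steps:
f(F) = 8 + 4*F
T(I) = I²
W = 1024 (W = (5² + 7)² = (25 + 7)² = 32² = 1024)
U(p, h) = -24 - 4*p (U(p, h) = p*(-4) - (8 + 4*4) = -4*p - (8 + 16) = -4*p - 1*24 = -4*p - 24 = -24 - 4*p)
(W + U(-5, -1))*122 = (1024 + (-24 - 4*(-5)))*122 = (1024 + (-24 + 20))*122 = (1024 - 4)*122 = 1020*122 = 124440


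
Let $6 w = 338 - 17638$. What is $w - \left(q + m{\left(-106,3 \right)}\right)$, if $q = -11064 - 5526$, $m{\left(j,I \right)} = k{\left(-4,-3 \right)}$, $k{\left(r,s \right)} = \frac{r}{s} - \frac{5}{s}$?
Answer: $\frac{41111}{3} \approx 13704.0$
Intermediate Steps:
$k{\left(r,s \right)} = - \frac{5}{s} + \frac{r}{s}$
$m{\left(j,I \right)} = 3$ ($m{\left(j,I \right)} = \frac{-5 - 4}{-3} = \left(- \frac{1}{3}\right) \left(-9\right) = 3$)
$q = -16590$ ($q = -11064 - 5526 = -16590$)
$w = - \frac{8650}{3}$ ($w = \frac{338 - 17638}{6} = \frac{1}{6} \left(-17300\right) = - \frac{8650}{3} \approx -2883.3$)
$w - \left(q + m{\left(-106,3 \right)}\right) = - \frac{8650}{3} - \left(-16590 + 3\right) = - \frac{8650}{3} - -16587 = - \frac{8650}{3} + 16587 = \frac{41111}{3}$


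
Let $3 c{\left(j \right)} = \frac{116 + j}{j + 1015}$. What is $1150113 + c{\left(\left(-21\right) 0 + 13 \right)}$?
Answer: $\frac{1182316207}{1028} \approx 1.1501 \cdot 10^{6}$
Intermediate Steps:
$c{\left(j \right)} = \frac{116 + j}{3 \left(1015 + j\right)}$ ($c{\left(j \right)} = \frac{\left(116 + j\right) \frac{1}{j + 1015}}{3} = \frac{\left(116 + j\right) \frac{1}{1015 + j}}{3} = \frac{\frac{1}{1015 + j} \left(116 + j\right)}{3} = \frac{116 + j}{3 \left(1015 + j\right)}$)
$1150113 + c{\left(\left(-21\right) 0 + 13 \right)} = 1150113 + \frac{116 + \left(\left(-21\right) 0 + 13\right)}{3 \left(1015 + \left(\left(-21\right) 0 + 13\right)\right)} = 1150113 + \frac{116 + \left(0 + 13\right)}{3 \left(1015 + \left(0 + 13\right)\right)} = 1150113 + \frac{116 + 13}{3 \left(1015 + 13\right)} = 1150113 + \frac{1}{3} \cdot \frac{1}{1028} \cdot 129 = 1150113 + \frac{43}{1028} = \frac{1182316207}{1028}$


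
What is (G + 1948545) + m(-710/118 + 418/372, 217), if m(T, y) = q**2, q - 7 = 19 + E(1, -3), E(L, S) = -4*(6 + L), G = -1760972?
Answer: 187577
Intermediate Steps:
E(L, S) = -24 - 4*L
q = -2 (q = 7 + (19 + (-24 - 4*1)) = 7 + (19 + (-24 - 4)) = 7 + (19 - 28) = 7 - 9 = -2)
m(T, y) = 4 (m(T, y) = (-2)**2 = 4)
(G + 1948545) + m(-710/118 + 418/372, 217) = (-1760972 + 1948545) + 4 = 187573 + 4 = 187577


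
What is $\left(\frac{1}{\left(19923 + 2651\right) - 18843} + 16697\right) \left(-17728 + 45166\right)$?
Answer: $\frac{1709291586504}{3731} \approx 4.5813 \cdot 10^{8}$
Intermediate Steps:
$\left(\frac{1}{\left(19923 + 2651\right) - 18843} + 16697\right) \left(-17728 + 45166\right) = \left(\frac{1}{22574 - 18843} + 16697\right) 27438 = \left(\frac{1}{3731} + 16697\right) 27438 = \frac{62296508}{3731} \cdot 27438 = \frac{1709291586504}{3731}$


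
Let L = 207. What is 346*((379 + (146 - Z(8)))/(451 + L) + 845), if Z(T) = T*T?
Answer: 96269483/329 ≈ 2.9261e+5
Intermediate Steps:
Z(T) = T²
346*((379 + (146 - Z(8)))/(451 + L) + 845) = 346*((379 + (146 - 1*8²))/(451 + 207) + 845) = 346*((379 + (146 - 1*64))/658 + 845) = 346*((379 + (146 - 64))*(1/658) + 845) = 346*((379 + 82)*(1/658) + 845) = 346*(461*(1/658) + 845) = 346*(461/658 + 845) = 346*(556471/658) = 96269483/329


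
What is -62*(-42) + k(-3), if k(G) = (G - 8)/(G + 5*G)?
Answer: 46883/18 ≈ 2604.6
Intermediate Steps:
k(G) = (-8 + G)/(6*G) (k(G) = (-8 + G)/((6*G)) = (-8 + G)*(1/(6*G)) = (-8 + G)/(6*G))
-62*(-42) + k(-3) = -62*(-42) + (⅙)*(-8 - 3)/(-3) = 2604 + (⅙)*(-⅓)*(-11) = 2604 + 11/18 = 46883/18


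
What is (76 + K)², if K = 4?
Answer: 6400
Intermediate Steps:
(76 + K)² = (76 + 4)² = 80² = 6400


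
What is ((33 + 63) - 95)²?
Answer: 1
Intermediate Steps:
((33 + 63) - 95)² = (96 - 95)² = 1² = 1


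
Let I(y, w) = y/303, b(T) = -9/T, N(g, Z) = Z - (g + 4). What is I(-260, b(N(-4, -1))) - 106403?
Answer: -32240369/303 ≈ -1.0640e+5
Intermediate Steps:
N(g, Z) = -4 + Z - g (N(g, Z) = Z - (4 + g) = Z + (-4 - g) = -4 + Z - g)
I(y, w) = y/303 (I(y, w) = y*(1/303) = y/303)
I(-260, b(N(-4, -1))) - 106403 = (1/303)*(-260) - 106403 = -260/303 - 106403 = -32240369/303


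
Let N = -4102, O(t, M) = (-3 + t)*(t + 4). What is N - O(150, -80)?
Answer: -26740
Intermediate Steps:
O(t, M) = (-3 + t)*(4 + t)
N - O(150, -80) = -4102 - (-12 + 150 + 150**2) = -4102 - (-12 + 150 + 22500) = -4102 - 1*22638 = -4102 - 22638 = -26740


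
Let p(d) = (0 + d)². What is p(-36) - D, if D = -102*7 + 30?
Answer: 1980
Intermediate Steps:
p(d) = d²
D = -684 (D = -714 + 30 = -684)
p(-36) - D = (-36)² - 1*(-684) = 1296 + 684 = 1980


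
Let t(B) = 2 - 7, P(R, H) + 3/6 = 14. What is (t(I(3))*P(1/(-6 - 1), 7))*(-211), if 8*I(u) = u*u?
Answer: 28485/2 ≈ 14243.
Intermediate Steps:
P(R, H) = 27/2 (P(R, H) = -½ + 14 = 27/2)
I(u) = u²/8 (I(u) = (u*u)/8 = u²/8)
t(B) = -5
(t(I(3))*P(1/(-6 - 1), 7))*(-211) = -5*27/2*(-211) = -135/2*(-211) = 28485/2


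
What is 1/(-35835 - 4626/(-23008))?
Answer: -11504/412243527 ≈ -2.7906e-5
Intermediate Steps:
1/(-35835 - 4626/(-23008)) = 1/(-35835 - 4626*(-1/23008)) = 1/(-35835 + 2313/11504) = 1/(-412243527/11504) = -11504/412243527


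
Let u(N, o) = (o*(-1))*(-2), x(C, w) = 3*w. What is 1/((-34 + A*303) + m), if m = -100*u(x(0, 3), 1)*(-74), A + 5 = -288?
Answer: -1/74013 ≈ -1.3511e-5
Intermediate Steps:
A = -293 (A = -5 - 288 = -293)
u(N, o) = 2*o (u(N, o) = -o*(-2) = 2*o)
m = 14800 (m = -200*(-74) = 14800)
1/((-34 + A*303) + m) = 1/((-34 - 293*303) + 14800) = 1/((-34 - 88779) + 14800) = 1/(-88813 + 14800) = 1/(-74013) = -1/74013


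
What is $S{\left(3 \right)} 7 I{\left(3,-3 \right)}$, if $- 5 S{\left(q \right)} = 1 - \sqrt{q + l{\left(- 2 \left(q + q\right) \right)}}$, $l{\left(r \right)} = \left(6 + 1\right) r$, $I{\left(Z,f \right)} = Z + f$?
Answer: $0$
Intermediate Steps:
$l{\left(r \right)} = 7 r$
$S{\left(q \right)} = - \frac{1}{5} + \frac{3 \sqrt{3} \sqrt{- q}}{5}$ ($S{\left(q \right)} = - \frac{1 - \sqrt{q + 7 \left(- 2 \left(q + q\right)\right)}}{5} = - \frac{1 - \sqrt{q + 7 \left(- 2 \cdot 2 q\right)}}{5} = - \frac{1 - \sqrt{q + 7 \left(- 4 q\right)}}{5} = - \frac{1 - \sqrt{q - 28 q}}{5} = - \frac{1 - \sqrt{- 27 q}}{5} = - \frac{1 - 3 \sqrt{3} \sqrt{- q}}{5} = - \frac{1}{5} + \frac{3 \sqrt{3} \sqrt{- q}}{5}$)
$S{\left(3 \right)} 7 I{\left(3,-3 \right)} = \left(- \frac{1}{5} + \frac{3 \sqrt{3} \sqrt{\left(-1\right) 3}}{5}\right) 7 \left(3 - 3\right) = \left(- \frac{1}{5} + \frac{3 \sqrt{3} \sqrt{-3}}{5}\right) 7 \cdot 0 = \left(- \frac{1}{5} + \frac{3 \sqrt{3} i \sqrt{3}}{5}\right) 7 \cdot 0 = \left(- \frac{1}{5} + \frac{9 i}{5}\right) 7 \cdot 0 = \left(- \frac{7}{5} + \frac{63 i}{5}\right) 0 = 0$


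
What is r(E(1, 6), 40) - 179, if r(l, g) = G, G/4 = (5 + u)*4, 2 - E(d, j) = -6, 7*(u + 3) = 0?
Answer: -147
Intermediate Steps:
u = -3 (u = -3 + (⅐)*0 = -3 + 0 = -3)
E(d, j) = 8 (E(d, j) = 2 - 1*(-6) = 2 + 6 = 8)
G = 32 (G = 4*((5 - 3)*4) = 4*(2*4) = 4*8 = 32)
r(l, g) = 32
r(E(1, 6), 40) - 179 = 32 - 179 = -147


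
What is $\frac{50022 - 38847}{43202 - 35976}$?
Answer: $\frac{11175}{7226} \approx 1.5465$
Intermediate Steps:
$\frac{50022 - 38847}{43202 - 35976} = \frac{50022 - 38847}{7226} = 11175 \cdot \frac{1}{7226} = \frac{11175}{7226}$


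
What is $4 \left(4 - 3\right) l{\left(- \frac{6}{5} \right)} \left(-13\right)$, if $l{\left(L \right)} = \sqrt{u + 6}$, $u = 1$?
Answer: $- 52 \sqrt{7} \approx -137.58$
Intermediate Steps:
$l{\left(L \right)} = \sqrt{7}$ ($l{\left(L \right)} = \sqrt{1 + 6} = \sqrt{7}$)
$4 \left(4 - 3\right) l{\left(- \frac{6}{5} \right)} \left(-13\right) = 4 \left(4 - 3\right) \sqrt{7} \left(-13\right) = 4 \cdot 1 \sqrt{7} \left(-13\right) = 4 \sqrt{7} \left(-13\right) = - 52 \sqrt{7}$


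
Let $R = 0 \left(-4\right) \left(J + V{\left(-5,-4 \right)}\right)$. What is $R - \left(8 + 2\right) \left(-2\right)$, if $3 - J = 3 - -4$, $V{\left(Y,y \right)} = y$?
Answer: $20$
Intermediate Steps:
$J = -4$ ($J = 3 - \left(3 - -4\right) = 3 - \left(3 + 4\right) = 3 - 7 = -4$)
$R = 0$ ($R = 0 \left(-4\right) \left(-4 - 4\right) = 0 \left(-8\right) = 0$)
$R - \left(8 + 2\right) \left(-2\right) = 0 - \left(8 + 2\right) \left(-2\right) = 0 - 10 \left(-2\right) = 0 - -20 = 0 + 20 = 20$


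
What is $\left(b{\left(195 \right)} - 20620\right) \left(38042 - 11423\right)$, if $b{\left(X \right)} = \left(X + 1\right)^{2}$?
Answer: $473711724$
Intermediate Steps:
$b{\left(X \right)} = \left(1 + X\right)^{2}$
$\left(b{\left(195 \right)} - 20620\right) \left(38042 - 11423\right) = \left(\left(1 + 195\right)^{2} - 20620\right) \left(38042 - 11423\right) = \left(196^{2} - 20620\right) 26619 = \left(38416 - 20620\right) 26619 = 17796 \cdot 26619 = 473711724$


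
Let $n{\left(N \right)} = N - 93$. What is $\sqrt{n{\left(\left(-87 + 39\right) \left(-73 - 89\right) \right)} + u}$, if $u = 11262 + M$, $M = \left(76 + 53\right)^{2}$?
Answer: $3 \sqrt{3954} \approx 188.64$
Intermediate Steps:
$M = 16641$ ($M = 129^{2} = 16641$)
$n{\left(N \right)} = -93 + N$ ($n{\left(N \right)} = N - 93 = -93 + N$)
$u = 27903$ ($u = 11262 + 16641 = 27903$)
$\sqrt{n{\left(\left(-87 + 39\right) \left(-73 - 89\right) \right)} + u} = \sqrt{\left(-93 + \left(-87 + 39\right) \left(-73 - 89\right)\right) + 27903} = \sqrt{\left(-93 - -7776\right) + 27903} = \sqrt{\left(-93 + 7776\right) + 27903} = \sqrt{7683 + 27903} = \sqrt{35586} = 3 \sqrt{3954}$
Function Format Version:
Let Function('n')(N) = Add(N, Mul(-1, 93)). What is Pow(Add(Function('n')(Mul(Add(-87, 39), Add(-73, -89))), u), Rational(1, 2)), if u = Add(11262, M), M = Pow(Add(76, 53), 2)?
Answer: Mul(3, Pow(3954, Rational(1, 2))) ≈ 188.64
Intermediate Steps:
M = 16641 (M = Pow(129, 2) = 16641)
Function('n')(N) = Add(-93, N) (Function('n')(N) = Add(N, -93) = Add(-93, N))
u = 27903 (u = Add(11262, 16641) = 27903)
Pow(Add(Function('n')(Mul(Add(-87, 39), Add(-73, -89))), u), Rational(1, 2)) = Pow(Add(Add(-93, Mul(Add(-87, 39), Add(-73, -89))), 27903), Rational(1, 2)) = Pow(Add(Add(-93, Mul(-48, -162)), 27903), Rational(1, 2)) = Pow(Add(Add(-93, 7776), 27903), Rational(1, 2)) = Pow(Add(7683, 27903), Rational(1, 2)) = Pow(35586, Rational(1, 2)) = Mul(3, Pow(3954, Rational(1, 2)))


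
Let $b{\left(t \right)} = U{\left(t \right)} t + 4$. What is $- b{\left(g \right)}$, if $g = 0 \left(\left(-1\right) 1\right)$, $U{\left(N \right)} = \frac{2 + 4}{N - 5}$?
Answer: $-4$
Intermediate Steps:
$U{\left(N \right)} = \frac{6}{-5 + N}$
$g = 0$ ($g = 0 \left(-1\right) = 0$)
$b{\left(t \right)} = 4 + \frac{6 t}{-5 + t}$ ($b{\left(t \right)} = \frac{6}{-5 + t} t + 4 = \frac{6 t}{-5 + t} + 4 = 4 + \frac{6 t}{-5 + t}$)
$- b{\left(g \right)} = - \frac{10 \left(-2 + 0\right)}{-5 + 0} = - \frac{10 \left(-2\right)}{-5} = - \frac{10 \left(-1\right) \left(-2\right)}{5} = \left(-1\right) 4 = -4$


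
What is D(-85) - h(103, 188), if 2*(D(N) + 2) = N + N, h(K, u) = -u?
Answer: 101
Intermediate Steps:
D(N) = -2 + N (D(N) = -2 + (N + N)/2 = -2 + (2*N)/2 = -2 + N)
D(-85) - h(103, 188) = (-2 - 85) - (-1)*188 = -87 - 1*(-188) = -87 + 188 = 101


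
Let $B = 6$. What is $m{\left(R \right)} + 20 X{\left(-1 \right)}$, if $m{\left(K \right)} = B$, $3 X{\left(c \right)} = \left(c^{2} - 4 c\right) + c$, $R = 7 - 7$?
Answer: $\frac{98}{3} \approx 32.667$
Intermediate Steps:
$R = 0$ ($R = 7 - 7 = 0$)
$X{\left(c \right)} = - c + \frac{c^{2}}{3}$ ($X{\left(c \right)} = \frac{\left(c^{2} - 4 c\right) + c}{3} = \frac{c^{2} - 3 c}{3} = - c + \frac{c^{2}}{3}$)
$m{\left(K \right)} = 6$
$m{\left(R \right)} + 20 X{\left(-1 \right)} = 6 + 20 \cdot \frac{1}{3} \left(-1\right) \left(-3 - 1\right) = 6 + 20 \cdot \frac{1}{3} \left(-1\right) \left(-4\right) = 6 + 20 \cdot \frac{4}{3} = 6 + \frac{80}{3} = \frac{98}{3}$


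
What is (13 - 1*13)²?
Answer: 0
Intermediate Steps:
(13 - 1*13)² = (13 - 13)² = 0² = 0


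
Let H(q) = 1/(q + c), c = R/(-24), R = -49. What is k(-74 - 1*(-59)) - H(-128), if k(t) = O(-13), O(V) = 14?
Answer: 42346/3023 ≈ 14.008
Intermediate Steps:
k(t) = 14
c = 49/24 (c = -49/(-24) = -49*(-1/24) = 49/24 ≈ 2.0417)
H(q) = 1/(49/24 + q) (H(q) = 1/(q + 49/24) = 1/(49/24 + q))
k(-74 - 1*(-59)) - H(-128) = 14 - 24/(49 + 24*(-128)) = 14 - 24/(49 - 3072) = 14 - 24/(-3023) = 14 - 24*(-1)/3023 = 14 - 1*(-24/3023) = 14 + 24/3023 = 42346/3023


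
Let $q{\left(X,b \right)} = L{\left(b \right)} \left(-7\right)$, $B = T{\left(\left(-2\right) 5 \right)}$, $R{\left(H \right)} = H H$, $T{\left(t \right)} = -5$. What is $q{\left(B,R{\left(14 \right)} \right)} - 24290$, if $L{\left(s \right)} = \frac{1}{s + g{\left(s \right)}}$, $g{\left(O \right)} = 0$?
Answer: $- \frac{680121}{28} \approx -24290.0$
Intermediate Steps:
$R{\left(H \right)} = H^{2}$
$B = -5$
$L{\left(s \right)} = \frac{1}{s}$ ($L{\left(s \right)} = \frac{1}{s + 0} = \frac{1}{s}$)
$q{\left(X,b \right)} = - \frac{7}{b}$ ($q{\left(X,b \right)} = \frac{1}{b} \left(-7\right) = - \frac{7}{b}$)
$q{\left(B,R{\left(14 \right)} \right)} - 24290 = - \frac{7}{14^{2}} - 24290 = - \frac{7}{196} - 24290 = \left(-7\right) \frac{1}{196} - 24290 = - \frac{1}{28} - 24290 = - \frac{680121}{28}$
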